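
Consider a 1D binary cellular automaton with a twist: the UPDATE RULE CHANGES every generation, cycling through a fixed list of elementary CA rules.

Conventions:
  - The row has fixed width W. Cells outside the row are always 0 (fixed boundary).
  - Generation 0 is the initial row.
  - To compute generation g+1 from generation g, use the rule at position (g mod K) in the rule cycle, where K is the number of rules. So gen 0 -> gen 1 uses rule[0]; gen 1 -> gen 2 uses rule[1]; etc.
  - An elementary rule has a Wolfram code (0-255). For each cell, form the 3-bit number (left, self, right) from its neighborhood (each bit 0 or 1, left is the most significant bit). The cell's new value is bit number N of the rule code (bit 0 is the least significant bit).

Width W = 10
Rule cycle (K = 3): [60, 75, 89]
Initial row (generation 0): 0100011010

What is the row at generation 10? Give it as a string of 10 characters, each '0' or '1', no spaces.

Gen 0: 0100011010
Gen 1 (rule 60): 0110010111
Gen 2 (rule 75): 1110100101
Gen 3 (rule 89): 1010010000
Gen 4 (rule 60): 1111011000
Gen 5 (rule 75): 1001011011
Gen 6 (rule 89): 0100011011
Gen 7 (rule 60): 0110010110
Gen 8 (rule 75): 1110100110
Gen 9 (rule 89): 1010010111
Gen 10 (rule 60): 1111011100

Answer: 1111011100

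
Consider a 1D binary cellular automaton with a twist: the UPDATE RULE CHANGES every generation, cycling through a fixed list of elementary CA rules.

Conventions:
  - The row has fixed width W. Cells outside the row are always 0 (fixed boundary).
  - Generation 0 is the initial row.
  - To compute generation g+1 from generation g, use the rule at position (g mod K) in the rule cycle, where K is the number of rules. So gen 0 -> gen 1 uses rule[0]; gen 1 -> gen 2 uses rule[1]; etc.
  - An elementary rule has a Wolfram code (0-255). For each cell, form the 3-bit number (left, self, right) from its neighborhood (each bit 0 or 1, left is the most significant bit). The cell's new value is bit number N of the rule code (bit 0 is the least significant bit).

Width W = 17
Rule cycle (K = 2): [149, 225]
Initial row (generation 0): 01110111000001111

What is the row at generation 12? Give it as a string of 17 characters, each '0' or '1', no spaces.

Gen 0: 01110111000001111
Gen 1 (rule 149): 00100010111100110
Gen 2 (rule 225): 10001001011100010
Gen 3 (rule 149): 11101101001011011
Gen 4 (rule 225): 01110110000101101
Gen 5 (rule 149): 00100001110100001
Gen 6 (rule 225): 10001100111001100
Gen 7 (rule 149): 11100010010100011
Gen 8 (rule 225): 01101000001001001
Gen 9 (rule 149): 00001111101101101
Gen 10 (rule 225): 11100111110110110
Gen 11 (rule 149): 01010011100000001
Gen 12 (rule 225): 00100001101111100

Answer: 00100001101111100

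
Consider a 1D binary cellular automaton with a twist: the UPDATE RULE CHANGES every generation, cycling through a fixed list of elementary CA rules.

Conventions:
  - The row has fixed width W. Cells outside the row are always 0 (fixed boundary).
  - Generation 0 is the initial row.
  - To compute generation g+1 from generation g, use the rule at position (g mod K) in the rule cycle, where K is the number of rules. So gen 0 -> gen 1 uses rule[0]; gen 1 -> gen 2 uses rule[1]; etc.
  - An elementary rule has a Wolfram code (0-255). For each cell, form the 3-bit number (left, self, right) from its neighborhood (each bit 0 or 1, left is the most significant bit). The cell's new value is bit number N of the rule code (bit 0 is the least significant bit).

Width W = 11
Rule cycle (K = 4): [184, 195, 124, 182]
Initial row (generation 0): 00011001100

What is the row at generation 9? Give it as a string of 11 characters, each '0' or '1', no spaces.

Answer: 00001011110

Derivation:
Gen 0: 00011001100
Gen 1 (rule 184): 00010101010
Gen 2 (rule 195): 11100000000
Gen 3 (rule 124): 10110000000
Gen 4 (rule 182): 11001000000
Gen 5 (rule 184): 10100100000
Gen 6 (rule 195): 00001001111
Gen 7 (rule 124): 00001101001
Gen 8 (rule 182): 00010011111
Gen 9 (rule 184): 00001011110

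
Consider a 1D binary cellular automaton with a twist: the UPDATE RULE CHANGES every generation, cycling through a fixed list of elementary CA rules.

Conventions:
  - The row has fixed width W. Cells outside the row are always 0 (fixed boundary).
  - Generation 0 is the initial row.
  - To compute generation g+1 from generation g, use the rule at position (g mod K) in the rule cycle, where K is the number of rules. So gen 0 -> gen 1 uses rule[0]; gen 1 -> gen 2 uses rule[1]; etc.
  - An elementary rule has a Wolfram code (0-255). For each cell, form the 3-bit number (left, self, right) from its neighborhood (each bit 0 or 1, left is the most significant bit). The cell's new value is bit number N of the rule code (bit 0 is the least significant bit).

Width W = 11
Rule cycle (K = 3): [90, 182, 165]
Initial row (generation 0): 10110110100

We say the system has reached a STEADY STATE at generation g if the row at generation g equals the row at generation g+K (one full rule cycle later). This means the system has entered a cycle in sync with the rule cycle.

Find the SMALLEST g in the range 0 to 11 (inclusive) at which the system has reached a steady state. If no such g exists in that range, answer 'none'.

Answer: none

Derivation:
Gen 0: 10110110100
Gen 1 (rule 90): 00110110010
Gen 2 (rule 182): 01001001111
Gen 3 (rule 165): 01001000110
Gen 4 (rule 90): 10110101111
Gen 5 (rule 182): 11001110110
Gen 6 (rule 165): 00000101000
Gen 7 (rule 90): 00001000100
Gen 8 (rule 182): 00011101110
Gen 9 (rule 165): 11001010100
Gen 10 (rule 90): 11110000010
Gen 11 (rule 182): 01101000111
Gen 12 (rule 165): 00011010010
Gen 13 (rule 90): 00111001101
Gen 14 (rule 182): 01010110011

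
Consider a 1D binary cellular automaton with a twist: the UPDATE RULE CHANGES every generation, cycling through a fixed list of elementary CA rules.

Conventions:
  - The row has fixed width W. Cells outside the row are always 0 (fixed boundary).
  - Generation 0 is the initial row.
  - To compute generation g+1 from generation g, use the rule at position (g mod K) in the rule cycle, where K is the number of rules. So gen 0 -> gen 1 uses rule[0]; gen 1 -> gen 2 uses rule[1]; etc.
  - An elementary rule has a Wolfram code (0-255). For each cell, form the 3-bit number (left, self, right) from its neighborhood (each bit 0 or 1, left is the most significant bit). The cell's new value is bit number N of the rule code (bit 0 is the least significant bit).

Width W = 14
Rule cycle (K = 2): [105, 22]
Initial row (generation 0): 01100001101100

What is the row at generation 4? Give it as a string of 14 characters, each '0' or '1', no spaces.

Gen 0: 01100001101100
Gen 1 (rule 105): 01101101111101
Gen 2 (rule 22): 10000000000001
Gen 3 (rule 105): 00111111111100
Gen 4 (rule 22): 01000000000010

Answer: 01000000000010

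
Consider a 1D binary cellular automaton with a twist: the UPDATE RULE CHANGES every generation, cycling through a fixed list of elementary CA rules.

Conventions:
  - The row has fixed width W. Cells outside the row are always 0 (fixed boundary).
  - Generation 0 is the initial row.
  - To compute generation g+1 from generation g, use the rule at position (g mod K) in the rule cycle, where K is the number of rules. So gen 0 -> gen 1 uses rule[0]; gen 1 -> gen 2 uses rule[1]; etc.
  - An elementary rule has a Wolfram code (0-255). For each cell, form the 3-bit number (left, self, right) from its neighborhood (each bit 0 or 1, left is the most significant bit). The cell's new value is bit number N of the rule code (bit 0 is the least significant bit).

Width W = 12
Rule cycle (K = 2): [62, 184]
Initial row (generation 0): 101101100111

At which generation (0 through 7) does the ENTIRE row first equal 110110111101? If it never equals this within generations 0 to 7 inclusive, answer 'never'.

Answer: 5

Derivation:
Gen 0: 101101100111
Gen 1 (rule 62): 111011011100
Gen 2 (rule 184): 110110111010
Gen 3 (rule 62): 101101100111
Gen 4 (rule 184): 011011010110
Gen 5 (rule 62): 110110111101
Gen 6 (rule 184): 101101111010
Gen 7 (rule 62): 111011000111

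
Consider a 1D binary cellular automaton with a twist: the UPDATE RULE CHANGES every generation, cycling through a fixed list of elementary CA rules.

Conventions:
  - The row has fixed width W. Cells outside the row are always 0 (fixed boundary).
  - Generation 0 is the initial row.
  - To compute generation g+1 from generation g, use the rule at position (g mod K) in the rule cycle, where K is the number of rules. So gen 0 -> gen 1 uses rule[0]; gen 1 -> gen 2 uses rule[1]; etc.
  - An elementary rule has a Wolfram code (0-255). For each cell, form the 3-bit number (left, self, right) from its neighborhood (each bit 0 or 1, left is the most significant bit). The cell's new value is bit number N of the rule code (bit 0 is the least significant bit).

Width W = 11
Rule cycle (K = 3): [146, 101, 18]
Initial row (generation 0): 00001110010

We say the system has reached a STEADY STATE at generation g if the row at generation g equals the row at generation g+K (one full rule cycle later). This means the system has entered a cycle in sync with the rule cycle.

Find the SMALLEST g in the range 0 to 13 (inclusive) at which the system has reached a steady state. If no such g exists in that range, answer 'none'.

Gen 0: 00001110010
Gen 1 (rule 146): 00010101101
Gen 2 (rule 101): 11011110111
Gen 3 (rule 18): 00000000000
Gen 4 (rule 146): 00000000000
Gen 5 (rule 101): 11111111111
Gen 6 (rule 18): 00000000000
Gen 7 (rule 146): 00000000000
Gen 8 (rule 101): 11111111111
Gen 9 (rule 18): 00000000000
Gen 10 (rule 146): 00000000000
Gen 11 (rule 101): 11111111111
Gen 12 (rule 18): 00000000000
Gen 13 (rule 146): 00000000000
Gen 14 (rule 101): 11111111111
Gen 15 (rule 18): 00000000000
Gen 16 (rule 146): 00000000000

Answer: 3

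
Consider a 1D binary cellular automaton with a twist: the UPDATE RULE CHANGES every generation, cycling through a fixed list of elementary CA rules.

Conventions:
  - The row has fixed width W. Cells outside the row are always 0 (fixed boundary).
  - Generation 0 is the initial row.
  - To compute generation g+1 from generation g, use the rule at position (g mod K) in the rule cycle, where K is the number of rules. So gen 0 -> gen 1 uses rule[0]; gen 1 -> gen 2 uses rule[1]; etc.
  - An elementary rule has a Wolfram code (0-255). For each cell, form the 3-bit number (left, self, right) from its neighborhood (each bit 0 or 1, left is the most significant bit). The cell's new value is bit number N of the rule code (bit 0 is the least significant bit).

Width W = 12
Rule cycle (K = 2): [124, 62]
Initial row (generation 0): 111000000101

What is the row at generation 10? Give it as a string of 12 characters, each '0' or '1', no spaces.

Answer: 111011000010

Derivation:
Gen 0: 111000000101
Gen 1 (rule 124): 101100000111
Gen 2 (rule 62): 111010001100
Gen 3 (rule 124): 101111001110
Gen 4 (rule 62): 111000111001
Gen 5 (rule 124): 101100101101
Gen 6 (rule 62): 111011111011
Gen 7 (rule 124): 101110001111
Gen 8 (rule 62): 111001011000
Gen 9 (rule 124): 101101111100
Gen 10 (rule 62): 111011000010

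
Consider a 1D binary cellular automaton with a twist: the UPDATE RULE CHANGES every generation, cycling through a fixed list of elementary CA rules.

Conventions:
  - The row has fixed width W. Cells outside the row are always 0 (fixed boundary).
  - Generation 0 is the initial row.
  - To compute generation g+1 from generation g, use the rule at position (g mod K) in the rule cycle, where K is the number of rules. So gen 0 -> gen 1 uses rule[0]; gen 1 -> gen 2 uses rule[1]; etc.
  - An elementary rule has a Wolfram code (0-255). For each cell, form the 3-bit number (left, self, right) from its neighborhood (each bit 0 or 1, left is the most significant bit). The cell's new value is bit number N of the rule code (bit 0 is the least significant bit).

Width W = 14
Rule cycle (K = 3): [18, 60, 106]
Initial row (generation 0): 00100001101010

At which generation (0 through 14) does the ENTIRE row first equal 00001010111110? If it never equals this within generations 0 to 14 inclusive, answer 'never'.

Gen 0: 00100001101010
Gen 1 (rule 18): 01010010000001
Gen 2 (rule 60): 01111011000001
Gen 3 (rule 106): 11001111000010
Gen 4 (rule 18): 00110000100101
Gen 5 (rule 60): 00101000110111
Gen 6 (rule 106): 01010001111101
Gen 7 (rule 18): 10001010000000
Gen 8 (rule 60): 11001111000000
Gen 9 (rule 106): 11011001000000
Gen 10 (rule 18): 00000110100000
Gen 11 (rule 60): 00000101110000
Gen 12 (rule 106): 00001011010000
Gen 13 (rule 18): 00010000001000
Gen 14 (rule 60): 00011000001100

Answer: never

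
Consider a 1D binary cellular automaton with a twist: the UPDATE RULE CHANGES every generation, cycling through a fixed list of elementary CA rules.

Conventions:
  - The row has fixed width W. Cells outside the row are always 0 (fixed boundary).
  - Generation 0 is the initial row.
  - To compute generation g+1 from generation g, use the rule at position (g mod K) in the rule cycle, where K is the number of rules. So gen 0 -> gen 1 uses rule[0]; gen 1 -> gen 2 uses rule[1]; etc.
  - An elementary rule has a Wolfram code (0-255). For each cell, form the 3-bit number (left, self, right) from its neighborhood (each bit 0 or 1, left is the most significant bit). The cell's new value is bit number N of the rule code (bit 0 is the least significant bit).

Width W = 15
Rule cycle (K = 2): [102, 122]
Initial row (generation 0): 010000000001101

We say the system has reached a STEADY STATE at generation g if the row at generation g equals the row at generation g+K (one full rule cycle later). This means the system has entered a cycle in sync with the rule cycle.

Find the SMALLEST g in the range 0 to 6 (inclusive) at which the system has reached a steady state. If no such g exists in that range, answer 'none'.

Answer: none

Derivation:
Gen 0: 010000000001101
Gen 1 (rule 102): 110000000010111
Gen 2 (rule 122): 111000000101101
Gen 3 (rule 102): 001000001110111
Gen 4 (rule 122): 010100011011101
Gen 5 (rule 102): 111100101100111
Gen 6 (rule 122): 100111011111101
Gen 7 (rule 102): 101001100000111
Gen 8 (rule 122): 010111110001101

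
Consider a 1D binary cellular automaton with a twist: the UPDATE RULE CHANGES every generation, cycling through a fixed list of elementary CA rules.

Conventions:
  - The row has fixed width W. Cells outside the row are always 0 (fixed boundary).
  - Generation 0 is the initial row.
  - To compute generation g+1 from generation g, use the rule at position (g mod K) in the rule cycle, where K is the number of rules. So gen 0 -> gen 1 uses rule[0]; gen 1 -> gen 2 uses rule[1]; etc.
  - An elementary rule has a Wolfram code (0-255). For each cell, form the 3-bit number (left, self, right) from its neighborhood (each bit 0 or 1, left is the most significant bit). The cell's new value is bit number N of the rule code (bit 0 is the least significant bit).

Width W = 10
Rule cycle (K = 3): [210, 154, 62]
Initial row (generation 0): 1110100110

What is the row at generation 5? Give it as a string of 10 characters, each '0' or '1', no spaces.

Gen 0: 1110100110
Gen 1 (rule 210): 0110011011
Gen 2 (rule 154): 1101110010
Gen 3 (rule 62): 1011001111
Gen 4 (rule 210): 0001110111
Gen 5 (rule 154): 0011100110

Answer: 0011100110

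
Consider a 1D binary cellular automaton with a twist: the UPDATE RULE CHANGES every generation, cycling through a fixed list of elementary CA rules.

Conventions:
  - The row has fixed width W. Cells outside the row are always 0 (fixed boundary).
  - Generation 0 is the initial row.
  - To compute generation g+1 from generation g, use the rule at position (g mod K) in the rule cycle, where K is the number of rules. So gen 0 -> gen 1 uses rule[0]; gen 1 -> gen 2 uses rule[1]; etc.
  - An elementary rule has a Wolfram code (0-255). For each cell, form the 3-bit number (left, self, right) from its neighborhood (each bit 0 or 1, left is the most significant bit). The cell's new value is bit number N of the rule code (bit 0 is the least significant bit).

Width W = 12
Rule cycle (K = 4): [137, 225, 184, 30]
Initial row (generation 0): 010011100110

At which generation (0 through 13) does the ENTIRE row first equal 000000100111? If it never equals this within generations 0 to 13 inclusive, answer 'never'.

Gen 0: 010011100110
Gen 1 (rule 137): 000011000100
Gen 2 (rule 225): 111001010001
Gen 3 (rule 184): 110100101000
Gen 4 (rule 30): 100111101100
Gen 5 (rule 137): 000111001001
Gen 6 (rule 225): 110011000000
Gen 7 (rule 184): 101010100000
Gen 8 (rule 30): 101010110000
Gen 9 (rule 137): 000000100111
Gen 10 (rule 225): 111110000011
Gen 11 (rule 184): 111101000010
Gen 12 (rule 30): 100001100111
Gen 13 (rule 137): 001101000110

Answer: 9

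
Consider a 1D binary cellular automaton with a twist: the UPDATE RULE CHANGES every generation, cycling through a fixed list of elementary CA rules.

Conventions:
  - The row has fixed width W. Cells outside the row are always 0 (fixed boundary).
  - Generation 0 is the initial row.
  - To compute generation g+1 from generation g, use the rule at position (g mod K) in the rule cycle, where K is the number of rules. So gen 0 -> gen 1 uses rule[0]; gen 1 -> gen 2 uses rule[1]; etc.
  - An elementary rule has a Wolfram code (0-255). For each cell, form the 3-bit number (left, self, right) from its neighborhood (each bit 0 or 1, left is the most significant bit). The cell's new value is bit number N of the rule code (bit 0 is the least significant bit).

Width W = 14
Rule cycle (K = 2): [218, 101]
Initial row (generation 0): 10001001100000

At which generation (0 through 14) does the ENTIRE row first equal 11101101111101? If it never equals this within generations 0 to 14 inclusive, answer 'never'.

Gen 0: 10001001100000
Gen 1 (rule 218): 01010111110000
Gen 2 (rule 101): 01111000010111
Gen 3 (rule 218): 11111100100111
Gen 4 (rule 101): 00000100100001
Gen 5 (rule 218): 00001011010010
Gen 6 (rule 101): 11101101110010
Gen 7 (rule 218): 11101101111101
Gen 8 (rule 101): 00110110000111
Gen 9 (rule 218): 01110111001111
Gen 10 (rule 101): 00011001000001
Gen 11 (rule 218): 00111110100010
Gen 12 (rule 101): 10000011101010
Gen 13 (rule 218): 01000111100001
Gen 14 (rule 101): 01010000101101

Answer: 7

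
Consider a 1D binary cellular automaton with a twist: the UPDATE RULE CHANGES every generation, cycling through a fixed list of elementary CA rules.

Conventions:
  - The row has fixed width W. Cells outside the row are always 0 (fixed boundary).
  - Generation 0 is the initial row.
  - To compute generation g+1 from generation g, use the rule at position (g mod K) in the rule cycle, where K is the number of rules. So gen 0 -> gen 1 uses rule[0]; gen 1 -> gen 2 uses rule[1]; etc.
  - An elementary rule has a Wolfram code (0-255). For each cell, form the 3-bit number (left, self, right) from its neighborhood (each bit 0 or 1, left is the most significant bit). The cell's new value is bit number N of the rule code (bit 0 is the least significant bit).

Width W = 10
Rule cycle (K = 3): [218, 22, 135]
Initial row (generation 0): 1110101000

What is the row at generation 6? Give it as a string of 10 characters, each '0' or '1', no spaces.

Gen 0: 1110101000
Gen 1 (rule 218): 1110000100
Gen 2 (rule 22): 0001001110
Gen 3 (rule 135): 1111010100
Gen 4 (rule 218): 1111000010
Gen 5 (rule 22): 0000100111
Gen 6 (rule 135): 1111101010

Answer: 1111101010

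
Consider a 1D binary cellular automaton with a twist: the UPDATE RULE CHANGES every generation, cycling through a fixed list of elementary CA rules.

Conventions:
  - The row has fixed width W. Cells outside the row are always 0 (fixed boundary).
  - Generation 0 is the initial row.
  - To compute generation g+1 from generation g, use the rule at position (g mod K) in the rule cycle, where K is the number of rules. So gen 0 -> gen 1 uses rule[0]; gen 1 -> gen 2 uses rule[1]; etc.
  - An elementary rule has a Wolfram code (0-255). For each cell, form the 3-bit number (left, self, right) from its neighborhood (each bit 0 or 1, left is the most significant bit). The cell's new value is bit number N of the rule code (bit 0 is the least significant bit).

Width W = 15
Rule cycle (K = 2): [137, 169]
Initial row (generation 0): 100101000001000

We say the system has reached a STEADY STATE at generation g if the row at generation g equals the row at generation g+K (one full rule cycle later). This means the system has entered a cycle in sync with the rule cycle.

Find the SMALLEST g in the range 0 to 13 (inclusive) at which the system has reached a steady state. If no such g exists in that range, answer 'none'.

Answer: none

Derivation:
Gen 0: 100101000001000
Gen 1 (rule 137): 000000011100011
Gen 2 (rule 169): 111111011001010
Gen 3 (rule 137): 111110010000000
Gen 4 (rule 169): 111100000111111
Gen 5 (rule 137): 111001110111110
Gen 6 (rule 169): 110001101111100
Gen 7 (rule 137): 100101001111001
Gen 8 (rule 169): 000010001110000
Gen 9 (rule 137): 111000101100111
Gen 10 (rule 169): 110010011000110
Gen 11 (rule 137): 100000010010100
Gen 12 (rule 169): 001111000001001
Gen 13 (rule 137): 101110011100000
Gen 14 (rule 169): 011100011001111
Gen 15 (rule 137): 011001010001110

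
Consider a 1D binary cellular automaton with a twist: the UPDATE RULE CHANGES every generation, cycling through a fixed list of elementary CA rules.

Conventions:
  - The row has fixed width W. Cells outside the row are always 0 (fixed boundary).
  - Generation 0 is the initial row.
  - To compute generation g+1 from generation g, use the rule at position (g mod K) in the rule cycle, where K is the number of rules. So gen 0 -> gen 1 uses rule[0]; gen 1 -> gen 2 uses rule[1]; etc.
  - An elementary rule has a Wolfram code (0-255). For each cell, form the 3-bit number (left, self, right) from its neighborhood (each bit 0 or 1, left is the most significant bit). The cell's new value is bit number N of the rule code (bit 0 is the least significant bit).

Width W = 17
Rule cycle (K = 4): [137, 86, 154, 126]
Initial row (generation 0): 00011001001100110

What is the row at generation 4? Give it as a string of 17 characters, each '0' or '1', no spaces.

Answer: 11111111101111111

Derivation:
Gen 0: 00011001001100110
Gen 1 (rule 137): 11010000001000100
Gen 2 (rule 86): 01011000011101110
Gen 3 (rule 154): 10010100111001101
Gen 4 (rule 126): 11111111101111111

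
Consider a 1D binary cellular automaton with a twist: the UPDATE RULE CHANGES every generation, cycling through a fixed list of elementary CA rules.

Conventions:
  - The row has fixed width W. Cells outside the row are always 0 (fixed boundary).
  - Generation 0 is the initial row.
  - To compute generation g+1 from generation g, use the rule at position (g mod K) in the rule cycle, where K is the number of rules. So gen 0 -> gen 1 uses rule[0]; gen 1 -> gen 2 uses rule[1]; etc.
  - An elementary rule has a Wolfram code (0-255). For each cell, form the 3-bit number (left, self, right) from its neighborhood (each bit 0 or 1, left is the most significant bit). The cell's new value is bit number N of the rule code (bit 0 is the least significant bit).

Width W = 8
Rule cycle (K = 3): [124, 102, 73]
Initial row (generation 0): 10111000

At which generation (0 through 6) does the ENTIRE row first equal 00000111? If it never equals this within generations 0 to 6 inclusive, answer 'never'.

Answer: never

Derivation:
Gen 0: 10111000
Gen 1 (rule 124): 11101100
Gen 2 (rule 102): 00110100
Gen 3 (rule 73): 10110001
Gen 4 (rule 124): 11111001
Gen 5 (rule 102): 00001011
Gen 6 (rule 73): 11100011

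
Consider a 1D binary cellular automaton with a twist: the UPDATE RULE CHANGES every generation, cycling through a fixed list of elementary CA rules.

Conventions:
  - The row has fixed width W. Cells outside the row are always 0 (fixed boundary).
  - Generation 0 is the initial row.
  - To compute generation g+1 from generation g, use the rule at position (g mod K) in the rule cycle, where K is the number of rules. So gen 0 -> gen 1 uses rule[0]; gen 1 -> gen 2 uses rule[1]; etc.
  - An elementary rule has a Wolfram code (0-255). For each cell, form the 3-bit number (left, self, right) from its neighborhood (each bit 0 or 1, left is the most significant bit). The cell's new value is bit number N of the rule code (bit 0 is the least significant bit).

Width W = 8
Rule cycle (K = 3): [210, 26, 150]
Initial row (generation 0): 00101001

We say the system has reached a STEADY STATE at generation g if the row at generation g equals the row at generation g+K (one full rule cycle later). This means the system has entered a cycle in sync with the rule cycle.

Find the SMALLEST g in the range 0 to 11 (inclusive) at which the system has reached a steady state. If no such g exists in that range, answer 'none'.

Gen 0: 00101001
Gen 1 (rule 210): 01000110
Gen 2 (rule 26): 10101101
Gen 3 (rule 150): 10100001
Gen 4 (rule 210): 00010010
Gen 5 (rule 26): 00101101
Gen 6 (rule 150): 01100001
Gen 7 (rule 210): 10110010
Gen 8 (rule 26): 00101101
Gen 9 (rule 150): 01100001
Gen 10 (rule 210): 10110010
Gen 11 (rule 26): 00101101
Gen 12 (rule 150): 01100001
Gen 13 (rule 210): 10110010
Gen 14 (rule 26): 00101101

Answer: 5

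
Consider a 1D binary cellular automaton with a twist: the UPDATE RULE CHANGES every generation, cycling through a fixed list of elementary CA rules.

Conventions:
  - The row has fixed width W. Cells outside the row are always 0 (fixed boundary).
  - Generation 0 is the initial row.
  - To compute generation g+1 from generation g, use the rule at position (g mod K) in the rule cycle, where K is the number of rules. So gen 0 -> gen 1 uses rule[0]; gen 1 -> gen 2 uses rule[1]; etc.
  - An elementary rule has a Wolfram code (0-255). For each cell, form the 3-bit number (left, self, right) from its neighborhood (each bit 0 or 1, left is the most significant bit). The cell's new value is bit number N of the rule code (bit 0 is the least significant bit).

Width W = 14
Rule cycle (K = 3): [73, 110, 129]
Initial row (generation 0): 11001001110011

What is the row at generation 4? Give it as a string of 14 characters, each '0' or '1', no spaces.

Gen 0: 11001001110011
Gen 1 (rule 73): 11000001010011
Gen 2 (rule 110): 11000011110111
Gen 3 (rule 129): 00011001100010
Gen 4 (rule 73): 11011001101000

Answer: 11011001101000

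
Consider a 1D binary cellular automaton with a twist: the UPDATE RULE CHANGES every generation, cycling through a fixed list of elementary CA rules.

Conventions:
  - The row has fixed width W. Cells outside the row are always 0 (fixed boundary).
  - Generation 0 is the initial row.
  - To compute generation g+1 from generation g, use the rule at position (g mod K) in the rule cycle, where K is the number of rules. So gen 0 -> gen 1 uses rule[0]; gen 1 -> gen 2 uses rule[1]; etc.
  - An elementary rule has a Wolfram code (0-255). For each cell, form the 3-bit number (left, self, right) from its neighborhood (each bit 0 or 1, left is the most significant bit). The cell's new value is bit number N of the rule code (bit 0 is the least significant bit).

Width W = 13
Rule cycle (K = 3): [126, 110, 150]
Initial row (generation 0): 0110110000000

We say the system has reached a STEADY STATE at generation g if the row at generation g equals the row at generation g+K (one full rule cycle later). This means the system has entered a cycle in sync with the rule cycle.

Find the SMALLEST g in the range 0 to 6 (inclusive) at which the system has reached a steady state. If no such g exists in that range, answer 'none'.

Answer: none

Derivation:
Gen 0: 0110110000000
Gen 1 (rule 126): 1111111000000
Gen 2 (rule 110): 1000001000000
Gen 3 (rule 150): 1100011100000
Gen 4 (rule 126): 1110110110000
Gen 5 (rule 110): 1011111110000
Gen 6 (rule 150): 1001111101000
Gen 7 (rule 126): 1111000111100
Gen 8 (rule 110): 1001001100100
Gen 9 (rule 150): 1111110011110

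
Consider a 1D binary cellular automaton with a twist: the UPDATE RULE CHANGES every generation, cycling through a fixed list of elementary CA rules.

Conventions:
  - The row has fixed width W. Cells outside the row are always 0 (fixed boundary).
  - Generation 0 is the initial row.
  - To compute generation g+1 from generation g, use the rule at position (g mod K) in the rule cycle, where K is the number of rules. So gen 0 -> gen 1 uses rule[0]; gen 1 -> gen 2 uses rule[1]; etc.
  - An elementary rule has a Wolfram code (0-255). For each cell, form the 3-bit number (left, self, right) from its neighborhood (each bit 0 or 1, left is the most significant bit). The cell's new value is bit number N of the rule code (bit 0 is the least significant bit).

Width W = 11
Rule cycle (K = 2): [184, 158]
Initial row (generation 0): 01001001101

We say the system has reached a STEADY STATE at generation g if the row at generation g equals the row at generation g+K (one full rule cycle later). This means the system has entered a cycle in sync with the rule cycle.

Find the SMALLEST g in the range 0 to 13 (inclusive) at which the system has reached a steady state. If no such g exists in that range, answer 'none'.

Answer: none

Derivation:
Gen 0: 01001001101
Gen 1 (rule 184): 00100101010
Gen 2 (rule 158): 01111101011
Gen 3 (rule 184): 01111010110
Gen 4 (rule 158): 11110010101
Gen 5 (rule 184): 11101001010
Gen 6 (rule 158): 11001111011
Gen 7 (rule 184): 10101110110
Gen 8 (rule 158): 10101100101
Gen 9 (rule 184): 01011010010
Gen 10 (rule 158): 11010011111
Gen 11 (rule 184): 10101011110
Gen 12 (rule 158): 10101011101
Gen 13 (rule 184): 01010111010
Gen 14 (rule 158): 11010110011
Gen 15 (rule 184): 10101101010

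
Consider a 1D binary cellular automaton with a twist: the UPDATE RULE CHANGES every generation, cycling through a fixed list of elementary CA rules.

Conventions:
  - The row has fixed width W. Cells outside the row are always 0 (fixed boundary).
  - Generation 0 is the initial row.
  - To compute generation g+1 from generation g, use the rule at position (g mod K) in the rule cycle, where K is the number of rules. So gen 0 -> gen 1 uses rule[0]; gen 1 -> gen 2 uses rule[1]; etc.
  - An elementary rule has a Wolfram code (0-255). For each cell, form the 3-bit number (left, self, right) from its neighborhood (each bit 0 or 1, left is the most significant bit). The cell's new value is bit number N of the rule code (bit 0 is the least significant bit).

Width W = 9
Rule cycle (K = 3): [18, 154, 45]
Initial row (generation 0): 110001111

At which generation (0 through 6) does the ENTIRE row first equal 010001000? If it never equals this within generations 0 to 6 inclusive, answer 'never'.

Gen 0: 110001111
Gen 1 (rule 18): 001010000
Gen 2 (rule 154): 010001000
Gen 3 (rule 45): 010101011
Gen 4 (rule 18): 100000000
Gen 5 (rule 154): 010000000
Gen 6 (rule 45): 010111111

Answer: 2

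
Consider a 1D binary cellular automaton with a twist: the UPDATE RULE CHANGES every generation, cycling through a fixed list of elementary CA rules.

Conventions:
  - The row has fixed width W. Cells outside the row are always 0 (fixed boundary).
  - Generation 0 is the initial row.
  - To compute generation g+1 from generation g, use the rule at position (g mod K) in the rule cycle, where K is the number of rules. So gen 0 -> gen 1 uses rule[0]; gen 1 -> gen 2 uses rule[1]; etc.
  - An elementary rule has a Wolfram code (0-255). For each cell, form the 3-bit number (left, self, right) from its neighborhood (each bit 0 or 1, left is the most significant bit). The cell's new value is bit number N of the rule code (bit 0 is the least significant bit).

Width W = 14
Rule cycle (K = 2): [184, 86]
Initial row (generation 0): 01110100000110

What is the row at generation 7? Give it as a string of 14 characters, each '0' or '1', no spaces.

Gen 0: 01110100000110
Gen 1 (rule 184): 01101010000101
Gen 2 (rule 86): 10101011001101
Gen 3 (rule 184): 01010110101010
Gen 4 (rule 86): 11010010101011
Gen 5 (rule 184): 10101001010110
Gen 6 (rule 86): 10101111010011
Gen 7 (rule 184): 01011110101010

Answer: 01011110101010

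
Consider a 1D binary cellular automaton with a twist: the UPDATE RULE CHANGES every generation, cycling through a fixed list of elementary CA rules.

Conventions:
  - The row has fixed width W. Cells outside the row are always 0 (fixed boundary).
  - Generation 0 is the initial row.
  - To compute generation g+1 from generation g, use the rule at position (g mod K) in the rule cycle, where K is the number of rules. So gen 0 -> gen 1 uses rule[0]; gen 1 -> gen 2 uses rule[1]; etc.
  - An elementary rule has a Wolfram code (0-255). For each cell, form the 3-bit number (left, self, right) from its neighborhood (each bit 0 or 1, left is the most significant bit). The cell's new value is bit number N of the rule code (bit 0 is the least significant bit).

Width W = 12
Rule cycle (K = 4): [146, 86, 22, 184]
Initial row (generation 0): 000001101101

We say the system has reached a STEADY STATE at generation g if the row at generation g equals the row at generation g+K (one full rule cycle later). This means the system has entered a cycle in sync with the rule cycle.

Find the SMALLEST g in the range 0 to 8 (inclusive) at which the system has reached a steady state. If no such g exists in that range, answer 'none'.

Gen 0: 000001101101
Gen 1 (rule 146): 000010000000
Gen 2 (rule 86): 000111000000
Gen 3 (rule 22): 001000100000
Gen 4 (rule 184): 000100010000
Gen 5 (rule 146): 001010101000
Gen 6 (rule 86): 011010101100
Gen 7 (rule 22): 100010100010
Gen 8 (rule 184): 010001010001
Gen 9 (rule 146): 101010001010
Gen 10 (rule 86): 101011011011
Gen 11 (rule 22): 101000000000
Gen 12 (rule 184): 010100000000

Answer: none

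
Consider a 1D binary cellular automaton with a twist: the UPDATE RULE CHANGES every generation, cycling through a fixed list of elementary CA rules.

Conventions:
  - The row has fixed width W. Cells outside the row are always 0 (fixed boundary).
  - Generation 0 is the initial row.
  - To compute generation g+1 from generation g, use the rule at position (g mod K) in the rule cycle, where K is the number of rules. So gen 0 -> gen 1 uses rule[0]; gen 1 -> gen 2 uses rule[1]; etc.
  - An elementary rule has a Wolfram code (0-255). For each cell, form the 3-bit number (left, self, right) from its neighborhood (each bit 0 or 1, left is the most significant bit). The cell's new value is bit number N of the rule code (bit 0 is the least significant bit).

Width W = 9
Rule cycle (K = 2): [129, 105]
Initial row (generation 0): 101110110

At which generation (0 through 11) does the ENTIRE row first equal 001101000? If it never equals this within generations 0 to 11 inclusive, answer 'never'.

Answer: never

Derivation:
Gen 0: 101110110
Gen 1 (rule 129): 000100000
Gen 2 (rule 105): 110001111
Gen 3 (rule 129): 000100110
Gen 4 (rule 105): 110000110
Gen 5 (rule 129): 000110000
Gen 6 (rule 105): 110110111
Gen 7 (rule 129): 000000010
Gen 8 (rule 105): 111111000
Gen 9 (rule 129): 011110011
Gen 10 (rule 105): 010010011
Gen 11 (rule 129): 000000000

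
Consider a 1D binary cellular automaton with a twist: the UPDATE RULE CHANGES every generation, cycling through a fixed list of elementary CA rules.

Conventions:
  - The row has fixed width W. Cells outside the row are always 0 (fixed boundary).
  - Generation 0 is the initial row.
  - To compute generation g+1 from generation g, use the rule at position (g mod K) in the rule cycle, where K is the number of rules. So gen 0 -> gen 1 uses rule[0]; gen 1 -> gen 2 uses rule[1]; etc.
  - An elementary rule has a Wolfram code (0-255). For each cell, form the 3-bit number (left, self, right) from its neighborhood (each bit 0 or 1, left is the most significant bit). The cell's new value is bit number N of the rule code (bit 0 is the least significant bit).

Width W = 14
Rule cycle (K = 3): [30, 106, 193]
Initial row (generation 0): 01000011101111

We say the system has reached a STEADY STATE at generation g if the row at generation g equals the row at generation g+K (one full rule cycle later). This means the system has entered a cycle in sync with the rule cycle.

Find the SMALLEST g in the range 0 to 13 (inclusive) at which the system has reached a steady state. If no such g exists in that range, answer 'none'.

Gen 0: 01000011101111
Gen 1 (rule 30): 11100110001000
Gen 2 (rule 106): 10101110010000
Gen 3 (rule 193): 00000110000111
Gen 4 (rule 30): 00001101001100
Gen 5 (rule 106): 00011110011100
Gen 6 (rule 193): 11001110001101
Gen 7 (rule 30): 10111001011001
Gen 8 (rule 106): 01101010111010
Gen 9 (rule 193): 00100000011000
Gen 10 (rule 30): 01110000110100
Gen 11 (rule 106): 11010001111000
Gen 12 (rule 193): 01000100111011
Gen 13 (rule 30): 11101111100010
Gen 14 (rule 106): 10111000100100
Gen 15 (rule 193): 00011010000001
Gen 16 (rule 30): 00110011000011

Answer: none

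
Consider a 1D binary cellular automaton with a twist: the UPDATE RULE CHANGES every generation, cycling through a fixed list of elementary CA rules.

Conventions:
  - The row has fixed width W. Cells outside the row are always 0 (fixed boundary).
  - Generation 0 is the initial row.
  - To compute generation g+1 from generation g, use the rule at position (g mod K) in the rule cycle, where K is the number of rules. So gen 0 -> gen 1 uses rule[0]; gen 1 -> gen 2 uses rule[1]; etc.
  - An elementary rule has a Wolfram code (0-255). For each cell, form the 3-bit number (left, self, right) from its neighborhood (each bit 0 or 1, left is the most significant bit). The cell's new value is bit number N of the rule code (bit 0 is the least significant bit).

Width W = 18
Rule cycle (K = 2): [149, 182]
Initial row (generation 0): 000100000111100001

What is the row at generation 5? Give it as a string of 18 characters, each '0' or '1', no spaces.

Gen 0: 000100000111100001
Gen 1 (rule 149): 110111110011011101
Gen 2 (rule 182): 001011101100101011
Gen 3 (rule 149): 101001000010101000
Gen 4 (rule 182): 111111100111111100
Gen 5 (rule 149): 011111010011111011

Answer: 011111010011111011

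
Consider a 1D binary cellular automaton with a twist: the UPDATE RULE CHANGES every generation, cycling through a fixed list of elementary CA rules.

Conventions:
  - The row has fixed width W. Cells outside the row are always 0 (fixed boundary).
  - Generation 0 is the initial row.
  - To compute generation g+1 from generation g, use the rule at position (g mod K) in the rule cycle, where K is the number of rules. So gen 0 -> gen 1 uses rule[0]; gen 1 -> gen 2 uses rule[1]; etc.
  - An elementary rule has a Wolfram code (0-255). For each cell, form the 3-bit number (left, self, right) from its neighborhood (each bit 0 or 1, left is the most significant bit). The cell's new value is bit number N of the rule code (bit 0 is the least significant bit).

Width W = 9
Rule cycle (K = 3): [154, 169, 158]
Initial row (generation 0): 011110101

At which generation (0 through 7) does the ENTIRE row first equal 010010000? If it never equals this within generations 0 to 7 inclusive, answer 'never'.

Gen 0: 011110101
Gen 1 (rule 154): 111100000
Gen 2 (rule 169): 111001111
Gen 3 (rule 158): 110111110
Gen 4 (rule 154): 100111101
Gen 5 (rule 169): 000111010
Gen 6 (rule 158): 001110011
Gen 7 (rule 154): 011101110

Answer: never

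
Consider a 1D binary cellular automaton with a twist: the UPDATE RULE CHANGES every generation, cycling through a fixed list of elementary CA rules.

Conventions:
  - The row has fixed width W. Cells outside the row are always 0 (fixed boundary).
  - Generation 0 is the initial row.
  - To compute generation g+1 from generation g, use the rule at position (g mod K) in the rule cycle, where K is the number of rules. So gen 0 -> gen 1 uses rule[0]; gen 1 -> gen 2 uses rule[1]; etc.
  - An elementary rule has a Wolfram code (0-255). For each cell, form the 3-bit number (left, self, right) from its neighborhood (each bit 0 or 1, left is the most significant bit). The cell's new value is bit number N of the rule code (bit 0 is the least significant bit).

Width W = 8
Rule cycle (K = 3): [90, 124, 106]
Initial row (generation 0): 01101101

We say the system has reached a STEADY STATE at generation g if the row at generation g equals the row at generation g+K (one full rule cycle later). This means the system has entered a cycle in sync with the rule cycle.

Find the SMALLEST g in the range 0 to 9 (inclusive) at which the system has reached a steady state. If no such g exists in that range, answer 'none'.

Gen 0: 01101101
Gen 1 (rule 90): 11101100
Gen 2 (rule 124): 10111110
Gen 3 (rule 106): 01100010
Gen 4 (rule 90): 11110101
Gen 5 (rule 124): 10011111
Gen 6 (rule 106): 00110001
Gen 7 (rule 90): 01111010
Gen 8 (rule 124): 01001111
Gen 9 (rule 106): 10011001
Gen 10 (rule 90): 01111110
Gen 11 (rule 124): 01000011
Gen 12 (rule 106): 10000111

Answer: none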